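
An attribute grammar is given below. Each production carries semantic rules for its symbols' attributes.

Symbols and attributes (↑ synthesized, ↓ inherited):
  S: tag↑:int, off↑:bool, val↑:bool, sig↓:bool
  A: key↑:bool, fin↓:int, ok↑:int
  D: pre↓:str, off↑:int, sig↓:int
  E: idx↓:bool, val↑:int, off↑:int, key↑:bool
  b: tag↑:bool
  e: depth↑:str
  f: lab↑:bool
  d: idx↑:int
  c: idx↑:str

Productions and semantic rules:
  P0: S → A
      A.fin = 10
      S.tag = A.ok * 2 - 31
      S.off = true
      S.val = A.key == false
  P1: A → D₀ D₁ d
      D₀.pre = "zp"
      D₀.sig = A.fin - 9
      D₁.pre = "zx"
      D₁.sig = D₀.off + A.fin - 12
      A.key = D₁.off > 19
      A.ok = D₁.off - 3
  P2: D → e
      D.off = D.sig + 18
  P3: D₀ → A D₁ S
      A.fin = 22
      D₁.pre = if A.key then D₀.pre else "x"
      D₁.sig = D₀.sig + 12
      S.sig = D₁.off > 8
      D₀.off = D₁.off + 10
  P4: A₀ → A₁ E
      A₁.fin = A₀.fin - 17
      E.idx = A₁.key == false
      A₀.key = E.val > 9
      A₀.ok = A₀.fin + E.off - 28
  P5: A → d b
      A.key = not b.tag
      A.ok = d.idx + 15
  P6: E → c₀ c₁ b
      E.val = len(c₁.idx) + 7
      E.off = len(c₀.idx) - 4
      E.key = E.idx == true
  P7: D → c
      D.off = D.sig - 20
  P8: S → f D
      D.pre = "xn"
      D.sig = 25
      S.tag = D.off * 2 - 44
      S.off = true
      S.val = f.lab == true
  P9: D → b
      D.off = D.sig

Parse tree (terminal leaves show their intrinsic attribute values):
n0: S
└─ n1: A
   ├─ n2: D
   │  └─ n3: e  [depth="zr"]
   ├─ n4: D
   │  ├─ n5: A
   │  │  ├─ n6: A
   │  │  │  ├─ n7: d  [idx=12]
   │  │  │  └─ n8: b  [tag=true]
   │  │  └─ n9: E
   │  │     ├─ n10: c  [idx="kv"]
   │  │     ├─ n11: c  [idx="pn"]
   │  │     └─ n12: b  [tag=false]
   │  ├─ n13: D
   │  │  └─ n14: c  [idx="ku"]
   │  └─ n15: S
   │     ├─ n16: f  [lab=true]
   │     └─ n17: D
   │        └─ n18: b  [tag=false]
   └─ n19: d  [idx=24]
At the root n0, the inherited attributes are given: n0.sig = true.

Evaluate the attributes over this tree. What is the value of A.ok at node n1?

1. n0.sig = true  [given at root]
2. n1.fin = 10  [10]
3. n2.pre = "zp"  ["zp"]
4. n2.sig = 1  [A.fin - 9]
5. n3.depth = "zr"  [terminal]
6. n2.off = 19  [D.sig + 18]
7. n4.pre = "zx"  ["zx"]
8. n4.sig = 17  [D₀.off + A.fin - 12]
9. n5.fin = 22  [22]
10. n6.fin = 5  [A₀.fin - 17]
11. n7.idx = 12  [terminal]
12. n8.tag = true  [terminal]
13. n6.key = false  [not b.tag]
14. n6.ok = 27  [d.idx + 15]
15. n9.idx = true  [A₁.key == false]
16. n10.idx = "kv"  [terminal]
17. n11.idx = "pn"  [terminal]
18. n12.tag = false  [terminal]
19. n9.val = 9  [len(c₁.idx) + 7]
20. n9.off = -2  [len(c₀.idx) - 4]
21. n9.key = true  [E.idx == true]
22. n5.key = false  [E.val > 9]
23. n5.ok = -8  [A₀.fin + E.off - 28]
24. n13.pre = "x"  [if A.key then D₀.pre else "x"]
25. n13.sig = 29  [D₀.sig + 12]
26. n14.idx = "ku"  [terminal]
27. n13.off = 9  [D.sig - 20]
28. n15.sig = true  [D₁.off > 8]
29. n16.lab = true  [terminal]
30. n17.pre = "xn"  ["xn"]
31. n17.sig = 25  [25]
32. n18.tag = false  [terminal]
33. n17.off = 25  [D.sig]
34. n15.tag = 6  [D.off * 2 - 44]
35. n15.off = true  [true]
36. n15.val = true  [f.lab == true]
37. n4.off = 19  [D₁.off + 10]
38. n19.idx = 24  [terminal]
39. n1.key = false  [D₁.off > 19]
40. n1.ok = 16  [D₁.off - 3]
41. n0.tag = 1  [A.ok * 2 - 31]
42. n0.off = true  [true]
43. n0.val = true  [A.key == false]

16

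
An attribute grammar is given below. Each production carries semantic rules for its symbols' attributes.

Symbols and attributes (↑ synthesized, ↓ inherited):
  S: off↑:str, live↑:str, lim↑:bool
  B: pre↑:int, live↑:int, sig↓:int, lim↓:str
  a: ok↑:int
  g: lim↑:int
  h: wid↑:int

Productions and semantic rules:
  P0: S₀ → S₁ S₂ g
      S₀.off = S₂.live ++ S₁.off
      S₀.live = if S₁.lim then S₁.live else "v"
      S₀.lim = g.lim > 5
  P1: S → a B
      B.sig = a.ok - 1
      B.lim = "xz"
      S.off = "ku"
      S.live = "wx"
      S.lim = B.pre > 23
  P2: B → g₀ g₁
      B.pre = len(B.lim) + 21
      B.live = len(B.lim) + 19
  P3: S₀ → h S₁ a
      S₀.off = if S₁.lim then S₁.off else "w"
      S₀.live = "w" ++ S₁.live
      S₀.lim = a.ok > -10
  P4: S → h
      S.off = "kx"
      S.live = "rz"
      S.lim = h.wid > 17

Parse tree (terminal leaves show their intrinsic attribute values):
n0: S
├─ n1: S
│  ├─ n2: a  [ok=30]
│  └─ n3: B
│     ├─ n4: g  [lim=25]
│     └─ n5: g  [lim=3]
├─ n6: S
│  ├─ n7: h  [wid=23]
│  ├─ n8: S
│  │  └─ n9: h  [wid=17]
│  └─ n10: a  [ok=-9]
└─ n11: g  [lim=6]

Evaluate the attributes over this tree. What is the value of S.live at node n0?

"v"

1. n2.ok = 30  [terminal]
2. n3.sig = 29  [a.ok - 1]
3. n3.lim = "xz"  ["xz"]
4. n4.lim = 25  [terminal]
5. n5.lim = 3  [terminal]
6. n3.pre = 23  [len(B.lim) + 21]
7. n3.live = 21  [len(B.lim) + 19]
8. n1.off = "ku"  ["ku"]
9. n1.live = "wx"  ["wx"]
10. n1.lim = false  [B.pre > 23]
11. n7.wid = 23  [terminal]
12. n9.wid = 17  [terminal]
13. n8.off = "kx"  ["kx"]
14. n8.live = "rz"  ["rz"]
15. n8.lim = false  [h.wid > 17]
16. n10.ok = -9  [terminal]
17. n6.off = "w"  [if S₁.lim then S₁.off else "w"]
18. n6.live = "wrz"  ["w" ++ S₁.live]
19. n6.lim = true  [a.ok > -10]
20. n11.lim = 6  [terminal]
21. n0.off = "wrzku"  [S₂.live ++ S₁.off]
22. n0.live = "v"  [if S₁.lim then S₁.live else "v"]
23. n0.lim = true  [g.lim > 5]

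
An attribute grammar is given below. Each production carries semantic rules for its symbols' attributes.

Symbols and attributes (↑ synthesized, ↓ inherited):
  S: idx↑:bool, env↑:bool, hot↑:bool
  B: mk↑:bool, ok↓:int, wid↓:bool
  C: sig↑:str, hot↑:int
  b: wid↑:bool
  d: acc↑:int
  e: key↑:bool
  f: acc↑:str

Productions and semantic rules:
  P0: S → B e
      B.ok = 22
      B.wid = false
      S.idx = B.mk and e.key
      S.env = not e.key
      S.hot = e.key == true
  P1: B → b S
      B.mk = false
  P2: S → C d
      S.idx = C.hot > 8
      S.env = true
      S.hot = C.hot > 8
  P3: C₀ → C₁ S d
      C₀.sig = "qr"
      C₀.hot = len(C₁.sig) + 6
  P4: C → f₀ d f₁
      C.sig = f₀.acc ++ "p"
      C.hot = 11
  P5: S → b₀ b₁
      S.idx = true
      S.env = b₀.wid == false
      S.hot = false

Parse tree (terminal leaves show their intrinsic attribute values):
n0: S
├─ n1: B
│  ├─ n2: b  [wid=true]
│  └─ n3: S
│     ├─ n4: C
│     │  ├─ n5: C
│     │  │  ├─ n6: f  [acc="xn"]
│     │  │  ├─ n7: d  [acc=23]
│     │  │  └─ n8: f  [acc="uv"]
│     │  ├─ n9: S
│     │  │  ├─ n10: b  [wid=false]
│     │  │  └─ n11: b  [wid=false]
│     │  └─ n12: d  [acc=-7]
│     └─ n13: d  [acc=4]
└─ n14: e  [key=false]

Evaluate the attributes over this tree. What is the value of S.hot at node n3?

true

1. n1.ok = 22  [22]
2. n1.wid = false  [false]
3. n2.wid = true  [terminal]
4. n6.acc = "xn"  [terminal]
5. n7.acc = 23  [terminal]
6. n8.acc = "uv"  [terminal]
7. n5.sig = "xnp"  [f₀.acc ++ "p"]
8. n5.hot = 11  [11]
9. n10.wid = false  [terminal]
10. n11.wid = false  [terminal]
11. n9.idx = true  [true]
12. n9.env = true  [b₀.wid == false]
13. n9.hot = false  [false]
14. n12.acc = -7  [terminal]
15. n4.sig = "qr"  ["qr"]
16. n4.hot = 9  [len(C₁.sig) + 6]
17. n13.acc = 4  [terminal]
18. n3.idx = true  [C.hot > 8]
19. n3.env = true  [true]
20. n3.hot = true  [C.hot > 8]
21. n1.mk = false  [false]
22. n14.key = false  [terminal]
23. n0.idx = false  [B.mk and e.key]
24. n0.env = true  [not e.key]
25. n0.hot = false  [e.key == true]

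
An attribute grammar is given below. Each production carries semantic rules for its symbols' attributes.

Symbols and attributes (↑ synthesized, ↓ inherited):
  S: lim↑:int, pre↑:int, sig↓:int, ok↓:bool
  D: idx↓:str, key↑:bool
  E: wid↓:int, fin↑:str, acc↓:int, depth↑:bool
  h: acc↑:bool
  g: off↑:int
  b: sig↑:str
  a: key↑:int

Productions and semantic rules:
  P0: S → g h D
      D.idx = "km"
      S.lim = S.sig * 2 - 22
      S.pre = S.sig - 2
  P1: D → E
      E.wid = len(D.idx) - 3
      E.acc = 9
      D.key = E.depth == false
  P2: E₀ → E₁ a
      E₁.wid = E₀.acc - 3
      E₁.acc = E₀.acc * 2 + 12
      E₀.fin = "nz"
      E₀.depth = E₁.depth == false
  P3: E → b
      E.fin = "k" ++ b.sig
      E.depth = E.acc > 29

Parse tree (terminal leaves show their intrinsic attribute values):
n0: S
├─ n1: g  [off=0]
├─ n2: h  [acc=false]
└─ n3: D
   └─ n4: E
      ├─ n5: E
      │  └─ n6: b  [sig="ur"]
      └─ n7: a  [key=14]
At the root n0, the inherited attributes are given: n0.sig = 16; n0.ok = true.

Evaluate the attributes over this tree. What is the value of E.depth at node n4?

1. n0.sig = 16  [given at root]
2. n0.ok = true  [given at root]
3. n1.off = 0  [terminal]
4. n2.acc = false  [terminal]
5. n3.idx = "km"  ["km"]
6. n4.wid = -1  [len(D.idx) - 3]
7. n4.acc = 9  [9]
8. n5.wid = 6  [E₀.acc - 3]
9. n5.acc = 30  [E₀.acc * 2 + 12]
10. n6.sig = "ur"  [terminal]
11. n5.fin = "kur"  ["k" ++ b.sig]
12. n5.depth = true  [E.acc > 29]
13. n7.key = 14  [terminal]
14. n4.fin = "nz"  ["nz"]
15. n4.depth = false  [E₁.depth == false]
16. n3.key = true  [E.depth == false]
17. n0.lim = 10  [S.sig * 2 - 22]
18. n0.pre = 14  [S.sig - 2]

false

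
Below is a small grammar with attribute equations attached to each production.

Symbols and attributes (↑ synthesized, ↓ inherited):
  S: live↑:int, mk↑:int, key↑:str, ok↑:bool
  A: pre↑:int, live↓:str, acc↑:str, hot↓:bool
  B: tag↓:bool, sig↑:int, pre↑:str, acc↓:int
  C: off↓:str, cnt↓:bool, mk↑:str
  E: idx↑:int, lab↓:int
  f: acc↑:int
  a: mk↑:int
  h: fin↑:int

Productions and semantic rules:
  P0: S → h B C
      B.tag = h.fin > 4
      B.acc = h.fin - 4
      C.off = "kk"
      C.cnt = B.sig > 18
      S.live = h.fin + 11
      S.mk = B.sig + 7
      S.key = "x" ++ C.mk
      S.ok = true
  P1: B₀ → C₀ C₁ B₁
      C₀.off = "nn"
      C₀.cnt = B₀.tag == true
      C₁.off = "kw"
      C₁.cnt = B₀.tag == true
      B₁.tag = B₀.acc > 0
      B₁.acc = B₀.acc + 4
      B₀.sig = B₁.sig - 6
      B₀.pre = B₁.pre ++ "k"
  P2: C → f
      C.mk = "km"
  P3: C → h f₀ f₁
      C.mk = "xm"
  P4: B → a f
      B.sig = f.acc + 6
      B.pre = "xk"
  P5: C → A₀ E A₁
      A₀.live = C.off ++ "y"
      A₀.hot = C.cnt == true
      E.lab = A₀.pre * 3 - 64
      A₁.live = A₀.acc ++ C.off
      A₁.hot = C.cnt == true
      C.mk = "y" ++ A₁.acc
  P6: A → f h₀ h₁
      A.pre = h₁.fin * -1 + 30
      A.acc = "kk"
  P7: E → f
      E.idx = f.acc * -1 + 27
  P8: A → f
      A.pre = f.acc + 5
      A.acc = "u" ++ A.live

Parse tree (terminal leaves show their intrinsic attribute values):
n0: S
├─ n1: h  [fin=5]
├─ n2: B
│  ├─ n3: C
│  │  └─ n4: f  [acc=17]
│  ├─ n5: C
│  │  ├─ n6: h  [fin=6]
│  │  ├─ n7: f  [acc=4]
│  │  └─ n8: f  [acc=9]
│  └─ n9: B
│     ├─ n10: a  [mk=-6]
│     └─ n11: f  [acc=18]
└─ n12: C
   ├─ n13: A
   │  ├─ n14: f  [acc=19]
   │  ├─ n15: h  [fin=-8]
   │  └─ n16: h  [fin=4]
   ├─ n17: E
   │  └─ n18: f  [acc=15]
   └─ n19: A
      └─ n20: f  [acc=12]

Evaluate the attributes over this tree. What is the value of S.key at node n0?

"xyukkkk"

1. n1.fin = 5  [terminal]
2. n2.tag = true  [h.fin > 4]
3. n2.acc = 1  [h.fin - 4]
4. n3.off = "nn"  ["nn"]
5. n3.cnt = true  [B₀.tag == true]
6. n4.acc = 17  [terminal]
7. n3.mk = "km"  ["km"]
8. n5.off = "kw"  ["kw"]
9. n5.cnt = true  [B₀.tag == true]
10. n6.fin = 6  [terminal]
11. n7.acc = 4  [terminal]
12. n8.acc = 9  [terminal]
13. n5.mk = "xm"  ["xm"]
14. n9.tag = true  [B₀.acc > 0]
15. n9.acc = 5  [B₀.acc + 4]
16. n10.mk = -6  [terminal]
17. n11.acc = 18  [terminal]
18. n9.sig = 24  [f.acc + 6]
19. n9.pre = "xk"  ["xk"]
20. n2.sig = 18  [B₁.sig - 6]
21. n2.pre = "xkk"  [B₁.pre ++ "k"]
22. n12.off = "kk"  ["kk"]
23. n12.cnt = false  [B.sig > 18]
24. n13.live = "kky"  [C.off ++ "y"]
25. n13.hot = false  [C.cnt == true]
26. n14.acc = 19  [terminal]
27. n15.fin = -8  [terminal]
28. n16.fin = 4  [terminal]
29. n13.pre = 26  [h₁.fin * -1 + 30]
30. n13.acc = "kk"  ["kk"]
31. n17.lab = 14  [A₀.pre * 3 - 64]
32. n18.acc = 15  [terminal]
33. n17.idx = 12  [f.acc * -1 + 27]
34. n19.live = "kkkk"  [A₀.acc ++ C.off]
35. n19.hot = false  [C.cnt == true]
36. n20.acc = 12  [terminal]
37. n19.pre = 17  [f.acc + 5]
38. n19.acc = "ukkkk"  ["u" ++ A.live]
39. n12.mk = "yukkkk"  ["y" ++ A₁.acc]
40. n0.live = 16  [h.fin + 11]
41. n0.mk = 25  [B.sig + 7]
42. n0.key = "xyukkkk"  ["x" ++ C.mk]
43. n0.ok = true  [true]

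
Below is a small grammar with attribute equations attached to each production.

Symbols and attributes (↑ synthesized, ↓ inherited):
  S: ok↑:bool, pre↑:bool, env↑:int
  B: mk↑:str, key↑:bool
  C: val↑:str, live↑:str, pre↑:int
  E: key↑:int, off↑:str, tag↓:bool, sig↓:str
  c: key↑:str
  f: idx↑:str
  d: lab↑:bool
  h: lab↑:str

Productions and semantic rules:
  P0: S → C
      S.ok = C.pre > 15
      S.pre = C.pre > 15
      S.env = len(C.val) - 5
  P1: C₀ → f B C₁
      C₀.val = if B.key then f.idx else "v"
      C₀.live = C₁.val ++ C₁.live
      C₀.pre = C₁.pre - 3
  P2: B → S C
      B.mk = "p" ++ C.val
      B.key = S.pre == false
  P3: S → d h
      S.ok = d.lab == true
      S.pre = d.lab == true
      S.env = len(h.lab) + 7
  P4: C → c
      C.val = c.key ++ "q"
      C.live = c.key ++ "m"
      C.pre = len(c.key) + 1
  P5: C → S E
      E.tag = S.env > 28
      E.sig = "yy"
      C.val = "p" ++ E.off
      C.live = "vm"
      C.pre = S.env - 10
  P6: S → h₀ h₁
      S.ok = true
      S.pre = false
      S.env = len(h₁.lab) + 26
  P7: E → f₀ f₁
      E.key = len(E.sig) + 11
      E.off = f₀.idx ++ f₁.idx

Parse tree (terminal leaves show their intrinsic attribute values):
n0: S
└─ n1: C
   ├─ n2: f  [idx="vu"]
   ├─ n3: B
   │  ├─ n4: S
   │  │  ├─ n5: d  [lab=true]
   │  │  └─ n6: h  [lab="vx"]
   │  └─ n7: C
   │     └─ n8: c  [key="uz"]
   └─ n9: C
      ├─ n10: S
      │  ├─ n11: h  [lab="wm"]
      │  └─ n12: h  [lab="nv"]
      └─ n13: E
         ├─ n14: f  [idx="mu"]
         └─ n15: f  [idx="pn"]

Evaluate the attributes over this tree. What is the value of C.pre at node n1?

1. n2.idx = "vu"  [terminal]
2. n5.lab = true  [terminal]
3. n6.lab = "vx"  [terminal]
4. n4.ok = true  [d.lab == true]
5. n4.pre = true  [d.lab == true]
6. n4.env = 9  [len(h.lab) + 7]
7. n8.key = "uz"  [terminal]
8. n7.val = "uzq"  [c.key ++ "q"]
9. n7.live = "uzm"  [c.key ++ "m"]
10. n7.pre = 3  [len(c.key) + 1]
11. n3.mk = "puzq"  ["p" ++ C.val]
12. n3.key = false  [S.pre == false]
13. n11.lab = "wm"  [terminal]
14. n12.lab = "nv"  [terminal]
15. n10.ok = true  [true]
16. n10.pre = false  [false]
17. n10.env = 28  [len(h₁.lab) + 26]
18. n13.tag = false  [S.env > 28]
19. n13.sig = "yy"  ["yy"]
20. n14.idx = "mu"  [terminal]
21. n15.idx = "pn"  [terminal]
22. n13.key = 13  [len(E.sig) + 11]
23. n13.off = "mupn"  [f₀.idx ++ f₁.idx]
24. n9.val = "pmupn"  ["p" ++ E.off]
25. n9.live = "vm"  ["vm"]
26. n9.pre = 18  [S.env - 10]
27. n1.val = "v"  [if B.key then f.idx else "v"]
28. n1.live = "pmupnvm"  [C₁.val ++ C₁.live]
29. n1.pre = 15  [C₁.pre - 3]
30. n0.ok = false  [C.pre > 15]
31. n0.pre = false  [C.pre > 15]
32. n0.env = -4  [len(C.val) - 5]

15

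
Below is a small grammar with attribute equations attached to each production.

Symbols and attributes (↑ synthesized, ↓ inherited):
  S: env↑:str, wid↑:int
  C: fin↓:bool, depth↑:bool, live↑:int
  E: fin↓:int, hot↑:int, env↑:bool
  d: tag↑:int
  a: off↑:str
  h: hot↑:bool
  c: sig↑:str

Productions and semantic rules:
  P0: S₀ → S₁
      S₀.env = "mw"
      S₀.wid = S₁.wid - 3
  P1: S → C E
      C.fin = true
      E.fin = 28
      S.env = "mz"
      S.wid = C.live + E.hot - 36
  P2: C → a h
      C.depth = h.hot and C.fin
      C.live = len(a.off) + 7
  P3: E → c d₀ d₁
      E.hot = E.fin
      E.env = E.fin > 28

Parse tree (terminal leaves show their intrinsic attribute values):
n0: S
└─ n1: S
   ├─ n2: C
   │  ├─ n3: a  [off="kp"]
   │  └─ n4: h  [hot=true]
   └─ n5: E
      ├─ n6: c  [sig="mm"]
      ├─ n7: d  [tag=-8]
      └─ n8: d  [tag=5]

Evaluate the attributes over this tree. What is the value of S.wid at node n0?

1. n2.fin = true  [true]
2. n3.off = "kp"  [terminal]
3. n4.hot = true  [terminal]
4. n2.depth = true  [h.hot and C.fin]
5. n2.live = 9  [len(a.off) + 7]
6. n5.fin = 28  [28]
7. n6.sig = "mm"  [terminal]
8. n7.tag = -8  [terminal]
9. n8.tag = 5  [terminal]
10. n5.hot = 28  [E.fin]
11. n5.env = false  [E.fin > 28]
12. n1.env = "mz"  ["mz"]
13. n1.wid = 1  [C.live + E.hot - 36]
14. n0.env = "mw"  ["mw"]
15. n0.wid = -2  [S₁.wid - 3]

-2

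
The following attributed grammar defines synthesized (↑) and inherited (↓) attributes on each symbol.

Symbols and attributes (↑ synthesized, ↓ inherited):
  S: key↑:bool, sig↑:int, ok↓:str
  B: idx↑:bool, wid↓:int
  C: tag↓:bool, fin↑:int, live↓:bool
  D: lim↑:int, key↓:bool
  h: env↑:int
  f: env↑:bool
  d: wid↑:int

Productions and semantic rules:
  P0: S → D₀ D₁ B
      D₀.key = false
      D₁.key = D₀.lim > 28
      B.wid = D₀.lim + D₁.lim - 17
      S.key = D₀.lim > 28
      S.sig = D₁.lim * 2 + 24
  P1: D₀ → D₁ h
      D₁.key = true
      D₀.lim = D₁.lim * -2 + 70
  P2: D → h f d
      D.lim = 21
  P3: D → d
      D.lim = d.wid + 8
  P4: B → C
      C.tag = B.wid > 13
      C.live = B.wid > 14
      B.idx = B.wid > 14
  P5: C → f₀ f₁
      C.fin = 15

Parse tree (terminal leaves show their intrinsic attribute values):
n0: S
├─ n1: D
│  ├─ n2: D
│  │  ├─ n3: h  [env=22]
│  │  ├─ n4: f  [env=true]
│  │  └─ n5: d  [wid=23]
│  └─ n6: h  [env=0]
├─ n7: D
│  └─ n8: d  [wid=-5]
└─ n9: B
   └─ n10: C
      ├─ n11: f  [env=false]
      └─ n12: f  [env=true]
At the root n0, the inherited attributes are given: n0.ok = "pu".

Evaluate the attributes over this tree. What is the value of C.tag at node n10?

1. n0.ok = "pu"  [given at root]
2. n1.key = false  [false]
3. n2.key = true  [true]
4. n3.env = 22  [terminal]
5. n4.env = true  [terminal]
6. n5.wid = 23  [terminal]
7. n2.lim = 21  [21]
8. n6.env = 0  [terminal]
9. n1.lim = 28  [D₁.lim * -2 + 70]
10. n7.key = false  [D₀.lim > 28]
11. n8.wid = -5  [terminal]
12. n7.lim = 3  [d.wid + 8]
13. n9.wid = 14  [D₀.lim + D₁.lim - 17]
14. n10.tag = true  [B.wid > 13]
15. n10.live = false  [B.wid > 14]
16. n11.env = false  [terminal]
17. n12.env = true  [terminal]
18. n10.fin = 15  [15]
19. n9.idx = false  [B.wid > 14]
20. n0.key = false  [D₀.lim > 28]
21. n0.sig = 30  [D₁.lim * 2 + 24]

true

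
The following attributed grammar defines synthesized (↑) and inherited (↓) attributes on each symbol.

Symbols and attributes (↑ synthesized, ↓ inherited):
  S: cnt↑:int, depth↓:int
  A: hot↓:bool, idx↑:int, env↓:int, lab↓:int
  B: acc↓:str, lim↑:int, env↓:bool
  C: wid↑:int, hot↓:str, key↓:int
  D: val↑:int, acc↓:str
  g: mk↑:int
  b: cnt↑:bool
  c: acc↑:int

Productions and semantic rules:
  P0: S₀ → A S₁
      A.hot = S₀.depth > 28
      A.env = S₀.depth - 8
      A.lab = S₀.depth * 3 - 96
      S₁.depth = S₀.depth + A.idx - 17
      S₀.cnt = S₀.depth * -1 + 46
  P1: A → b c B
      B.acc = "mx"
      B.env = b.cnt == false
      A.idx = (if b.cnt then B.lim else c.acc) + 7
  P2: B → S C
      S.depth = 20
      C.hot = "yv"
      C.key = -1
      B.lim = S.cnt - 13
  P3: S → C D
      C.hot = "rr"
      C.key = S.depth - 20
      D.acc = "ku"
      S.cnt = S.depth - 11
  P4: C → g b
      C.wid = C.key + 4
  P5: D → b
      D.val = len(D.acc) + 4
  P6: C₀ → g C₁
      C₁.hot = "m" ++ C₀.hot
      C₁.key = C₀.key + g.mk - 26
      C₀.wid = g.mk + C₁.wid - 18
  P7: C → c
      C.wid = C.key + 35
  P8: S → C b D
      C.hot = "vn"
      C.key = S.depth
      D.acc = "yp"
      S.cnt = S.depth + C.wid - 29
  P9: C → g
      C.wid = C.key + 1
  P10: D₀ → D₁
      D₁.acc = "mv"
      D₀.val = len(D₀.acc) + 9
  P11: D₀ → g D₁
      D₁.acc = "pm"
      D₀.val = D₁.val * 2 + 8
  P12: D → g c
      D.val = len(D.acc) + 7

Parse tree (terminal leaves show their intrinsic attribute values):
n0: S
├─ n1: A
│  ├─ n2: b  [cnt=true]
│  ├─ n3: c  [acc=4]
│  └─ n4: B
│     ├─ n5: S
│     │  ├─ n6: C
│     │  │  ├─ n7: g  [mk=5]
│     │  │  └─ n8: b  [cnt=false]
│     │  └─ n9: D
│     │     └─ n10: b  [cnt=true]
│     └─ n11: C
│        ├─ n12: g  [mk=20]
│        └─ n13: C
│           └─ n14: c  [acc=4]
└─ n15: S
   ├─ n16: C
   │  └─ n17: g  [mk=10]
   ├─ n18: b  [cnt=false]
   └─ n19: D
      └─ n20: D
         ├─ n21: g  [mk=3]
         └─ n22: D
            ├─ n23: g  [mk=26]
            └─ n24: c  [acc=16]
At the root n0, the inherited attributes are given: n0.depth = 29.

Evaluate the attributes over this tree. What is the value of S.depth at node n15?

1. n0.depth = 29  [given at root]
2. n1.hot = true  [S₀.depth > 28]
3. n1.env = 21  [S₀.depth - 8]
4. n1.lab = -9  [S₀.depth * 3 - 96]
5. n2.cnt = true  [terminal]
6. n3.acc = 4  [terminal]
7. n4.acc = "mx"  ["mx"]
8. n4.env = false  [b.cnt == false]
9. n5.depth = 20  [20]
10. n6.hot = "rr"  ["rr"]
11. n6.key = 0  [S.depth - 20]
12. n7.mk = 5  [terminal]
13. n8.cnt = false  [terminal]
14. n6.wid = 4  [C.key + 4]
15. n9.acc = "ku"  ["ku"]
16. n10.cnt = true  [terminal]
17. n9.val = 6  [len(D.acc) + 4]
18. n5.cnt = 9  [S.depth - 11]
19. n11.hot = "yv"  ["yv"]
20. n11.key = -1  [-1]
21. n12.mk = 20  [terminal]
22. n13.hot = "myv"  ["m" ++ C₀.hot]
23. n13.key = -7  [C₀.key + g.mk - 26]
24. n14.acc = 4  [terminal]
25. n13.wid = 28  [C.key + 35]
26. n11.wid = 30  [g.mk + C₁.wid - 18]
27. n4.lim = -4  [S.cnt - 13]
28. n1.idx = 3  [(if b.cnt then B.lim else c.acc) + 7]
29. n15.depth = 15  [S₀.depth + A.idx - 17]
30. n16.hot = "vn"  ["vn"]
31. n16.key = 15  [S.depth]
32. n17.mk = 10  [terminal]
33. n16.wid = 16  [C.key + 1]
34. n18.cnt = false  [terminal]
35. n19.acc = "yp"  ["yp"]
36. n20.acc = "mv"  ["mv"]
37. n21.mk = 3  [terminal]
38. n22.acc = "pm"  ["pm"]
39. n23.mk = 26  [terminal]
40. n24.acc = 16  [terminal]
41. n22.val = 9  [len(D.acc) + 7]
42. n20.val = 26  [D₁.val * 2 + 8]
43. n19.val = 11  [len(D₀.acc) + 9]
44. n15.cnt = 2  [S.depth + C.wid - 29]
45. n0.cnt = 17  [S₀.depth * -1 + 46]

15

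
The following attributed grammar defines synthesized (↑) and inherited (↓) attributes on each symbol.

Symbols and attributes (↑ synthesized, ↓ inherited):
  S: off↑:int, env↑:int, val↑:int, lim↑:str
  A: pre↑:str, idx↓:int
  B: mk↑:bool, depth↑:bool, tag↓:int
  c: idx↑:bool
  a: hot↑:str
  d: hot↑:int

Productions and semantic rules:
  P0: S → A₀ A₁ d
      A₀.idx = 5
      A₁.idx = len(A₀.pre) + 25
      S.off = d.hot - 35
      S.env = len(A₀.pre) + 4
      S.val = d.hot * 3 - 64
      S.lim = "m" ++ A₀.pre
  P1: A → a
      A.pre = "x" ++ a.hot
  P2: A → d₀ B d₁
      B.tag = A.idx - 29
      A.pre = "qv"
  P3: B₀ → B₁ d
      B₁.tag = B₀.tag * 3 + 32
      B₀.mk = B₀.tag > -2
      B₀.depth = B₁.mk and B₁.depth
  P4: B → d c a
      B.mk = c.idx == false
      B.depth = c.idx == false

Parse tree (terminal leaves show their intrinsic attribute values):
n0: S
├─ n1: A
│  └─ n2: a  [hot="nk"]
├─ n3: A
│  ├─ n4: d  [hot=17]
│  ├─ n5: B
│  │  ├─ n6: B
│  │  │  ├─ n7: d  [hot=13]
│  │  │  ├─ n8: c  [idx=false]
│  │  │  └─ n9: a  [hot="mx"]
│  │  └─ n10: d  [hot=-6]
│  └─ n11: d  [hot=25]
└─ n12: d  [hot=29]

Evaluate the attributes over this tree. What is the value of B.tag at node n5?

-1

1. n1.idx = 5  [5]
2. n2.hot = "nk"  [terminal]
3. n1.pre = "xnk"  ["x" ++ a.hot]
4. n3.idx = 28  [len(A₀.pre) + 25]
5. n4.hot = 17  [terminal]
6. n5.tag = -1  [A.idx - 29]
7. n6.tag = 29  [B₀.tag * 3 + 32]
8. n7.hot = 13  [terminal]
9. n8.idx = false  [terminal]
10. n9.hot = "mx"  [terminal]
11. n6.mk = true  [c.idx == false]
12. n6.depth = true  [c.idx == false]
13. n10.hot = -6  [terminal]
14. n5.mk = true  [B₀.tag > -2]
15. n5.depth = true  [B₁.mk and B₁.depth]
16. n11.hot = 25  [terminal]
17. n3.pre = "qv"  ["qv"]
18. n12.hot = 29  [terminal]
19. n0.off = -6  [d.hot - 35]
20. n0.env = 7  [len(A₀.pre) + 4]
21. n0.val = 23  [d.hot * 3 - 64]
22. n0.lim = "mxnk"  ["m" ++ A₀.pre]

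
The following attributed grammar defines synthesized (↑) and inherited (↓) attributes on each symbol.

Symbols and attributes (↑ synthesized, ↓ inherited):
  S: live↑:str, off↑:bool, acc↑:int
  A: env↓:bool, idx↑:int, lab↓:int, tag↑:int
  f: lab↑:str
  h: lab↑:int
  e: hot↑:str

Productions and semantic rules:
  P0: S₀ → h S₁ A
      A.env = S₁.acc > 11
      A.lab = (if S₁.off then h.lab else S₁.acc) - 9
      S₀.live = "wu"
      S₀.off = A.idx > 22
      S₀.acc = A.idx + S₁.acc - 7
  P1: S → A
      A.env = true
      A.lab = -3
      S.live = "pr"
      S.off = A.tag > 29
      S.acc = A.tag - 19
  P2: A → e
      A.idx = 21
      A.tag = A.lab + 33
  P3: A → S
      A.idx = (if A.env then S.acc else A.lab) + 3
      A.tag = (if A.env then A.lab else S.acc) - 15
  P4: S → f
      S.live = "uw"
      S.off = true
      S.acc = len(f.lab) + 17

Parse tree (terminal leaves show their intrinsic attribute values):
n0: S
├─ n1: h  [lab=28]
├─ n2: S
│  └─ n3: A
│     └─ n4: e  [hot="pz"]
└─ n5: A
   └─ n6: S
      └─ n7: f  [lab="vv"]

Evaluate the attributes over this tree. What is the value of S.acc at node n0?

26

1. n1.lab = 28  [terminal]
2. n3.env = true  [true]
3. n3.lab = -3  [-3]
4. n4.hot = "pz"  [terminal]
5. n3.idx = 21  [21]
6. n3.tag = 30  [A.lab + 33]
7. n2.live = "pr"  ["pr"]
8. n2.off = true  [A.tag > 29]
9. n2.acc = 11  [A.tag - 19]
10. n5.env = false  [S₁.acc > 11]
11. n5.lab = 19  [(if S₁.off then h.lab else S₁.acc) - 9]
12. n7.lab = "vv"  [terminal]
13. n6.live = "uw"  ["uw"]
14. n6.off = true  [true]
15. n6.acc = 19  [len(f.lab) + 17]
16. n5.idx = 22  [(if A.env then S.acc else A.lab) + 3]
17. n5.tag = 4  [(if A.env then A.lab else S.acc) - 15]
18. n0.live = "wu"  ["wu"]
19. n0.off = false  [A.idx > 22]
20. n0.acc = 26  [A.idx + S₁.acc - 7]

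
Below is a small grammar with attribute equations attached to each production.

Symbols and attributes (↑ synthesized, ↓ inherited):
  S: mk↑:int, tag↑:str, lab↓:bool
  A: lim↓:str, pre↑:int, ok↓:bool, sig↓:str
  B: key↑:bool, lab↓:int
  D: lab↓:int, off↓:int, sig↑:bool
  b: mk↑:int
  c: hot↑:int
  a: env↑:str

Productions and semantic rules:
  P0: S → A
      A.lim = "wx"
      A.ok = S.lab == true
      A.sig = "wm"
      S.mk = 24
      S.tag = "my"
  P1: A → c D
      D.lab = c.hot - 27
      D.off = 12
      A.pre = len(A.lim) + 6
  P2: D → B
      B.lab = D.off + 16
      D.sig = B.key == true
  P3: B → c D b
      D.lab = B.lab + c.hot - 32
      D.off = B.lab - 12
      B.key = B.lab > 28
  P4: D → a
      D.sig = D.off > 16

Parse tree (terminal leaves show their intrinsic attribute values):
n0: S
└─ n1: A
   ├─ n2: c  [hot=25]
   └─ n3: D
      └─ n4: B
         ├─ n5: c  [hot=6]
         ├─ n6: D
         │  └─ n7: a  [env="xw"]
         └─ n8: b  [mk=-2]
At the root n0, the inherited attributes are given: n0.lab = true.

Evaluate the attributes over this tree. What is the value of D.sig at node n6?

1. n0.lab = true  [given at root]
2. n1.lim = "wx"  ["wx"]
3. n1.ok = true  [S.lab == true]
4. n1.sig = "wm"  ["wm"]
5. n2.hot = 25  [terminal]
6. n3.lab = -2  [c.hot - 27]
7. n3.off = 12  [12]
8. n4.lab = 28  [D.off + 16]
9. n5.hot = 6  [terminal]
10. n6.lab = 2  [B.lab + c.hot - 32]
11. n6.off = 16  [B.lab - 12]
12. n7.env = "xw"  [terminal]
13. n6.sig = false  [D.off > 16]
14. n8.mk = -2  [terminal]
15. n4.key = false  [B.lab > 28]
16. n3.sig = false  [B.key == true]
17. n1.pre = 8  [len(A.lim) + 6]
18. n0.mk = 24  [24]
19. n0.tag = "my"  ["my"]

false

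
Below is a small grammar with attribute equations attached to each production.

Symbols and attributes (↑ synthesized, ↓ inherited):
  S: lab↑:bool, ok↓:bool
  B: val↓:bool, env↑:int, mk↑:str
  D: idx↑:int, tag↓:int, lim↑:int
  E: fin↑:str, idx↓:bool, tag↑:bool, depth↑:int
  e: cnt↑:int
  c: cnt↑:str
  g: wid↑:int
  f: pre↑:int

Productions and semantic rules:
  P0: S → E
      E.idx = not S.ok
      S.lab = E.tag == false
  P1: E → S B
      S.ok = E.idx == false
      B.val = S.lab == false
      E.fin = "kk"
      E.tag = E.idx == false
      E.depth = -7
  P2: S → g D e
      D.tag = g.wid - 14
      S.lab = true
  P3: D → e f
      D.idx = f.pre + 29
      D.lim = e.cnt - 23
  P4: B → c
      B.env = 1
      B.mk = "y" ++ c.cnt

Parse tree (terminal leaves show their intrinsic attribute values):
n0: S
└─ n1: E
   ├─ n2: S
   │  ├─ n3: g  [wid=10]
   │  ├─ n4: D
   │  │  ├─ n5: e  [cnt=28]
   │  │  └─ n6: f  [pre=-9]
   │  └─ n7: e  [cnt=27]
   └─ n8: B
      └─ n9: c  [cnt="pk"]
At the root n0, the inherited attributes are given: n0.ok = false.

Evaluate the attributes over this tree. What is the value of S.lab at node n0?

true

1. n0.ok = false  [given at root]
2. n1.idx = true  [not S.ok]
3. n2.ok = false  [E.idx == false]
4. n3.wid = 10  [terminal]
5. n4.tag = -4  [g.wid - 14]
6. n5.cnt = 28  [terminal]
7. n6.pre = -9  [terminal]
8. n4.idx = 20  [f.pre + 29]
9. n4.lim = 5  [e.cnt - 23]
10. n7.cnt = 27  [terminal]
11. n2.lab = true  [true]
12. n8.val = false  [S.lab == false]
13. n9.cnt = "pk"  [terminal]
14. n8.env = 1  [1]
15. n8.mk = "ypk"  ["y" ++ c.cnt]
16. n1.fin = "kk"  ["kk"]
17. n1.tag = false  [E.idx == false]
18. n1.depth = -7  [-7]
19. n0.lab = true  [E.tag == false]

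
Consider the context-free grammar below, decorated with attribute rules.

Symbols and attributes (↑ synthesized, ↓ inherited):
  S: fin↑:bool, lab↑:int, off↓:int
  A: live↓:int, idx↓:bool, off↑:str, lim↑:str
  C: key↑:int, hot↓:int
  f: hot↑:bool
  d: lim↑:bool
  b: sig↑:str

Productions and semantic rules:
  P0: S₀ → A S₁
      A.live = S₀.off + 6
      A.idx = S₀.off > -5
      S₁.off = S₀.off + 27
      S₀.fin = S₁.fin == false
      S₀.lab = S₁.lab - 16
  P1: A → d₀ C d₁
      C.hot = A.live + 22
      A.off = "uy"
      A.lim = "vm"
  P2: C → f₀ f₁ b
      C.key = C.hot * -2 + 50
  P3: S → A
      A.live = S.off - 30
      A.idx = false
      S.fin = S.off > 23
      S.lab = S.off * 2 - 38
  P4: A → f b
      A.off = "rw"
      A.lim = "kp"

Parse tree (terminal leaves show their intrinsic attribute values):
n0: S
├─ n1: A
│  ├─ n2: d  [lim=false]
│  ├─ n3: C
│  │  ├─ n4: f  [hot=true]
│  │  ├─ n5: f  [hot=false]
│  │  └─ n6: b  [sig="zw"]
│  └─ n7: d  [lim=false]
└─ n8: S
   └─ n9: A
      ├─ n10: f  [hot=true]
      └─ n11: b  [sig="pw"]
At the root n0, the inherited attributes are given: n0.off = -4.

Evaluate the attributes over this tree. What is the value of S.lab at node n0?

-8

1. n0.off = -4  [given at root]
2. n1.live = 2  [S₀.off + 6]
3. n1.idx = true  [S₀.off > -5]
4. n2.lim = false  [terminal]
5. n3.hot = 24  [A.live + 22]
6. n4.hot = true  [terminal]
7. n5.hot = false  [terminal]
8. n6.sig = "zw"  [terminal]
9. n3.key = 2  [C.hot * -2 + 50]
10. n7.lim = false  [terminal]
11. n1.off = "uy"  ["uy"]
12. n1.lim = "vm"  ["vm"]
13. n8.off = 23  [S₀.off + 27]
14. n9.live = -7  [S.off - 30]
15. n9.idx = false  [false]
16. n10.hot = true  [terminal]
17. n11.sig = "pw"  [terminal]
18. n9.off = "rw"  ["rw"]
19. n9.lim = "kp"  ["kp"]
20. n8.fin = false  [S.off > 23]
21. n8.lab = 8  [S.off * 2 - 38]
22. n0.fin = true  [S₁.fin == false]
23. n0.lab = -8  [S₁.lab - 16]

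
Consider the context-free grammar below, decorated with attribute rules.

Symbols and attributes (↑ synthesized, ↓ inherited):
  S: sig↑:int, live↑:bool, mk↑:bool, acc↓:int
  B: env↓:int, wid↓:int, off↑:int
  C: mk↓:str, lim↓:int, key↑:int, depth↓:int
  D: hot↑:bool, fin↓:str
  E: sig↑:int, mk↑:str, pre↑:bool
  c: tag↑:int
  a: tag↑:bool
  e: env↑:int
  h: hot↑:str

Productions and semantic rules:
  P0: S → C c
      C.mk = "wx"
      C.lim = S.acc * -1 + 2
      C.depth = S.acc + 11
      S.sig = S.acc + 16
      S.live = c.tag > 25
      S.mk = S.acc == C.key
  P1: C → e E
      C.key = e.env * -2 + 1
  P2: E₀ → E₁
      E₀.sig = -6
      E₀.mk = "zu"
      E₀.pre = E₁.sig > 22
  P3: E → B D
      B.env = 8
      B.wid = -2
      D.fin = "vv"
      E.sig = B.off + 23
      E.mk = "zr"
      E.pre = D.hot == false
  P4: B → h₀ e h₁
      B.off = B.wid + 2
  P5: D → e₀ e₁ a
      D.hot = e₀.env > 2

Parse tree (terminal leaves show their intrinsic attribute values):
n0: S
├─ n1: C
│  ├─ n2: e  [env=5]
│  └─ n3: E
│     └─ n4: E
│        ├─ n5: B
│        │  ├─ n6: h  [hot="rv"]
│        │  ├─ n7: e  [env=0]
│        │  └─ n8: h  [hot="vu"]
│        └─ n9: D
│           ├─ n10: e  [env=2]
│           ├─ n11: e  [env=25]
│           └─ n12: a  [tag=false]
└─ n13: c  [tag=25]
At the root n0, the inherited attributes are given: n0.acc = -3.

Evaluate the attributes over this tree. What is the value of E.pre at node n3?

true

1. n0.acc = -3  [given at root]
2. n1.mk = "wx"  ["wx"]
3. n1.lim = 5  [S.acc * -1 + 2]
4. n1.depth = 8  [S.acc + 11]
5. n2.env = 5  [terminal]
6. n5.env = 8  [8]
7. n5.wid = -2  [-2]
8. n6.hot = "rv"  [terminal]
9. n7.env = 0  [terminal]
10. n8.hot = "vu"  [terminal]
11. n5.off = 0  [B.wid + 2]
12. n9.fin = "vv"  ["vv"]
13. n10.env = 2  [terminal]
14. n11.env = 25  [terminal]
15. n12.tag = false  [terminal]
16. n9.hot = false  [e₀.env > 2]
17. n4.sig = 23  [B.off + 23]
18. n4.mk = "zr"  ["zr"]
19. n4.pre = true  [D.hot == false]
20. n3.sig = -6  [-6]
21. n3.mk = "zu"  ["zu"]
22. n3.pre = true  [E₁.sig > 22]
23. n1.key = -9  [e.env * -2 + 1]
24. n13.tag = 25  [terminal]
25. n0.sig = 13  [S.acc + 16]
26. n0.live = false  [c.tag > 25]
27. n0.mk = false  [S.acc == C.key]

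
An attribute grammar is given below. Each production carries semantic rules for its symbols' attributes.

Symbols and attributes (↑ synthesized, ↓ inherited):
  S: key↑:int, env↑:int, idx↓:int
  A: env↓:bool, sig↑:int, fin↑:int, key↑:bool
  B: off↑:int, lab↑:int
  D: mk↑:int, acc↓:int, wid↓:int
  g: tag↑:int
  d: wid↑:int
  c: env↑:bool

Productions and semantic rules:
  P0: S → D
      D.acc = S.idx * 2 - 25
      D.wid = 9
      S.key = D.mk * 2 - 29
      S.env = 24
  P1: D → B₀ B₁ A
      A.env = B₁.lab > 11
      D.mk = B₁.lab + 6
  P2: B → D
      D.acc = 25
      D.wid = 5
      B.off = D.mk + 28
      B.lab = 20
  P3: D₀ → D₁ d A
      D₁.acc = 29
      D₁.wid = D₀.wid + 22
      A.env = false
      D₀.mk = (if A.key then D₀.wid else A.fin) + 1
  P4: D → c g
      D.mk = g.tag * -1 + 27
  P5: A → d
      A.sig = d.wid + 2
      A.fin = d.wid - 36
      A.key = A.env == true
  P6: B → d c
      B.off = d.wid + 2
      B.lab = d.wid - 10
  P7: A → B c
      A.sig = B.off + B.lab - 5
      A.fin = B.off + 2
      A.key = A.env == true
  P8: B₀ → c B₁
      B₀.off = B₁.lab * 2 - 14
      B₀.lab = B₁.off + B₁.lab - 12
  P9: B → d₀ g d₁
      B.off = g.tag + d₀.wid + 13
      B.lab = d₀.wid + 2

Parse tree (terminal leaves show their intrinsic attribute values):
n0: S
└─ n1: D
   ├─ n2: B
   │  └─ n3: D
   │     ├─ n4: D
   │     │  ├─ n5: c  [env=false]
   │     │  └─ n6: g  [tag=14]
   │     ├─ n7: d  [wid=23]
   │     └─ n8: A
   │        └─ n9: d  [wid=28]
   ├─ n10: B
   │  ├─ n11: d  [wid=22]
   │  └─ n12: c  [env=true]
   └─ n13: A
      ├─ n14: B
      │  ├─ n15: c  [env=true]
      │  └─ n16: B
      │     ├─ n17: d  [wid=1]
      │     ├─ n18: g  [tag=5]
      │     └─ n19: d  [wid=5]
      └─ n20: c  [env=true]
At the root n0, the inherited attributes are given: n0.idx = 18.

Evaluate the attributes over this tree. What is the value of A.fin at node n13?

-6

1. n0.idx = 18  [given at root]
2. n1.acc = 11  [S.idx * 2 - 25]
3. n1.wid = 9  [9]
4. n3.acc = 25  [25]
5. n3.wid = 5  [5]
6. n4.acc = 29  [29]
7. n4.wid = 27  [D₀.wid + 22]
8. n5.env = false  [terminal]
9. n6.tag = 14  [terminal]
10. n4.mk = 13  [g.tag * -1 + 27]
11. n7.wid = 23  [terminal]
12. n8.env = false  [false]
13. n9.wid = 28  [terminal]
14. n8.sig = 30  [d.wid + 2]
15. n8.fin = -8  [d.wid - 36]
16. n8.key = false  [A.env == true]
17. n3.mk = -7  [(if A.key then D₀.wid else A.fin) + 1]
18. n2.off = 21  [D.mk + 28]
19. n2.lab = 20  [20]
20. n11.wid = 22  [terminal]
21. n12.env = true  [terminal]
22. n10.off = 24  [d.wid + 2]
23. n10.lab = 12  [d.wid - 10]
24. n13.env = true  [B₁.lab > 11]
25. n15.env = true  [terminal]
26. n17.wid = 1  [terminal]
27. n18.tag = 5  [terminal]
28. n19.wid = 5  [terminal]
29. n16.off = 19  [g.tag + d₀.wid + 13]
30. n16.lab = 3  [d₀.wid + 2]
31. n14.off = -8  [B₁.lab * 2 - 14]
32. n14.lab = 10  [B₁.off + B₁.lab - 12]
33. n20.env = true  [terminal]
34. n13.sig = -3  [B.off + B.lab - 5]
35. n13.fin = -6  [B.off + 2]
36. n13.key = true  [A.env == true]
37. n1.mk = 18  [B₁.lab + 6]
38. n0.key = 7  [D.mk * 2 - 29]
39. n0.env = 24  [24]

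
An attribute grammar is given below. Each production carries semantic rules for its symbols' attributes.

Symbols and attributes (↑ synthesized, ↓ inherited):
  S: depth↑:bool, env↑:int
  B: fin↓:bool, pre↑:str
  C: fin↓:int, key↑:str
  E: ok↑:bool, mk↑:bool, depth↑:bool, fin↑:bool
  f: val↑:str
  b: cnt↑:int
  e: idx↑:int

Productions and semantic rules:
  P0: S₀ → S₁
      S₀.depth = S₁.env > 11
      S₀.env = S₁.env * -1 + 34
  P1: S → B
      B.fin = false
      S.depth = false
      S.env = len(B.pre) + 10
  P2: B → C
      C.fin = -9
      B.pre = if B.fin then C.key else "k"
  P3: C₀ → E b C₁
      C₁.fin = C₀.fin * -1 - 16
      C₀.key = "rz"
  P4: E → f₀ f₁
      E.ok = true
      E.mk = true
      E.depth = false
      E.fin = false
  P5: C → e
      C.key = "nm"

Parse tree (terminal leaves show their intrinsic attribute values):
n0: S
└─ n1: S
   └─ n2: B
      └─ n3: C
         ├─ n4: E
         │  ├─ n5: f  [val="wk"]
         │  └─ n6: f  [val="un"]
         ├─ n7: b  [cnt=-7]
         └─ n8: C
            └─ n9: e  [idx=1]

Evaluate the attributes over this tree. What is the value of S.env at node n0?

1. n2.fin = false  [false]
2. n3.fin = -9  [-9]
3. n5.val = "wk"  [terminal]
4. n6.val = "un"  [terminal]
5. n4.ok = true  [true]
6. n4.mk = true  [true]
7. n4.depth = false  [false]
8. n4.fin = false  [false]
9. n7.cnt = -7  [terminal]
10. n8.fin = -7  [C₀.fin * -1 - 16]
11. n9.idx = 1  [terminal]
12. n8.key = "nm"  ["nm"]
13. n3.key = "rz"  ["rz"]
14. n2.pre = "k"  [if B.fin then C.key else "k"]
15. n1.depth = false  [false]
16. n1.env = 11  [len(B.pre) + 10]
17. n0.depth = false  [S₁.env > 11]
18. n0.env = 23  [S₁.env * -1 + 34]

23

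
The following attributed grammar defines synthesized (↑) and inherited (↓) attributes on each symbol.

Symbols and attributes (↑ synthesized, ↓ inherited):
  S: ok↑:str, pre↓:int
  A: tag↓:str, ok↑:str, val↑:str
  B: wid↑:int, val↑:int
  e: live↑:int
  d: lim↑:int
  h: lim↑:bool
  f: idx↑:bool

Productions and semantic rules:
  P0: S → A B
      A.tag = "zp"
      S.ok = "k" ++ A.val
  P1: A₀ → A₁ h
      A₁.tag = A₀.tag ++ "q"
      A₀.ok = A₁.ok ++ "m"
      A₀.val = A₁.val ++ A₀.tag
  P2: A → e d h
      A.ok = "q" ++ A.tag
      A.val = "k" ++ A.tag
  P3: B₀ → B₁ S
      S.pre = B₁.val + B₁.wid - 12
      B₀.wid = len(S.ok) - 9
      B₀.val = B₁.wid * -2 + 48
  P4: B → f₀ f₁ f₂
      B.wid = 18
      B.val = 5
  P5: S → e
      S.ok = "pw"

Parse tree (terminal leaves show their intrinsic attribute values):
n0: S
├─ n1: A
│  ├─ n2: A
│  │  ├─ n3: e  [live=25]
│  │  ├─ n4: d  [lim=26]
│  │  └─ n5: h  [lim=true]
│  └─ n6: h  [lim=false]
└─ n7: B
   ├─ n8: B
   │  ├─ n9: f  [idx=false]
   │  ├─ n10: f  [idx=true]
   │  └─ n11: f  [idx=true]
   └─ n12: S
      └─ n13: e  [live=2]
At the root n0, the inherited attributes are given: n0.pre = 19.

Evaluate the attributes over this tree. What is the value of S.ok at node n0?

"kkzpqzp"

1. n0.pre = 19  [given at root]
2. n1.tag = "zp"  ["zp"]
3. n2.tag = "zpq"  [A₀.tag ++ "q"]
4. n3.live = 25  [terminal]
5. n4.lim = 26  [terminal]
6. n5.lim = true  [terminal]
7. n2.ok = "qzpq"  ["q" ++ A.tag]
8. n2.val = "kzpq"  ["k" ++ A.tag]
9. n6.lim = false  [terminal]
10. n1.ok = "qzpqm"  [A₁.ok ++ "m"]
11. n1.val = "kzpqzp"  [A₁.val ++ A₀.tag]
12. n9.idx = false  [terminal]
13. n10.idx = true  [terminal]
14. n11.idx = true  [terminal]
15. n8.wid = 18  [18]
16. n8.val = 5  [5]
17. n12.pre = 11  [B₁.val + B₁.wid - 12]
18. n13.live = 2  [terminal]
19. n12.ok = "pw"  ["pw"]
20. n7.wid = -7  [len(S.ok) - 9]
21. n7.val = 12  [B₁.wid * -2 + 48]
22. n0.ok = "kkzpqzp"  ["k" ++ A.val]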